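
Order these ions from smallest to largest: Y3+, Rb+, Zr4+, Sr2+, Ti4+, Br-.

Ti4+ has 18 e⁻ (Z=22), Zr4+ has 36 e⁻ (Z=40), Y3+ has 36 e⁻ (Z=39), Sr2+ has 36 e⁻ (Z=38), Rb+ has 36 e⁻ (Z=37), Br- has 36 e⁻ (Z=35). Ti4+ < Zr4+ (same group, period 4 vs 5); Zr4+ < Y3+ (isoelectronic, higher Z=40 is smaller); Y3+ < Sr2+ (isoelectronic, higher Z=39 is smaller); Sr2+ < Rb+ (isoelectronic, higher Z=38 is smaller); Rb+ < Br- (both 36 e⁻, Z=37>35).

Ti4+ < Zr4+ < Y3+ < Sr2+ < Rb+ < Br-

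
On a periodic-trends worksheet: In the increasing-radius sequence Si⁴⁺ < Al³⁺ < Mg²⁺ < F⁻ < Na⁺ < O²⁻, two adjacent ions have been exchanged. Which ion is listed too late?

Na⁺

Check each adjacent pair. F⁻ and Na⁺ are reversed: both have 10 electrons but Z(Na)=11 > Z(F)=9, so Na⁺ should be the smaller of the two. No other neighbouring pair contradicts the periodic trends, so Na⁺ is the ion listed too late.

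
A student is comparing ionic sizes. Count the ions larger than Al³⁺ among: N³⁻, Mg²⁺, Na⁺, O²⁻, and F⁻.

5

Isoelectronic series (10 e⁻ each). Size is set by nuclear charge: more protons means a smaller ion. Al³⁺ (Z=13), Mg²⁺ (Z=12), Na⁺ (Z=11), F⁻ (Z=9), O²⁻ (Z=8), N³⁻ (Z=7).
Relative to Al³⁺, the ions that are larger are Mg²⁺, Na⁺, F⁻, O²⁻, N³⁻. That's 5.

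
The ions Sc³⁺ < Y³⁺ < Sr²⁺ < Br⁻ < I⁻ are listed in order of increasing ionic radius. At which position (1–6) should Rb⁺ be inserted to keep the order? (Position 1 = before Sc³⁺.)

Work out protons and electrons: Sc³⁺ (Z=21, 18 e⁻), Y³⁺ (Z=39, 36 e⁻), Sr²⁺ (Z=38, 36 e⁻), Rb⁺ (Z=37, 36 e⁻), Br⁻ (Z=35, 36 e⁻), I⁻ (Z=53, 54 e⁻). Sc³⁺ < Y³⁺ (same group, period 4 vs 5); Y³⁺ < Sr²⁺ (both 36 e⁻, Z=39>38); Sr²⁺ < Rb⁺ (both 36 e⁻, Z=38>37); Rb⁺ < Br⁻ (isoelectronic, higher Z=37 is smaller); Br⁻ < I⁻ (same group, period 4 vs 5).
With Rb⁺ included the full order is Sc³⁺ < Y³⁺ < Sr²⁺ < Rb⁺ < Br⁻ < I⁻, so it takes position 4.

4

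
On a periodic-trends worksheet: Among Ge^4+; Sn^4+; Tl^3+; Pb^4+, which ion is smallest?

First list Z and electron count for each: Ge^4+: 28 e⁻, Z=32, Sn^4+: 46 e⁻, Z=50, Pb^4+: 78 e⁻, Z=82, Tl^3+: 78 e⁻, Z=81. Ge^4+ < Sn^4+ (same group, period 4 vs 5); Sn^4+ < Pb^4+ (same group, 1 shell fewer); Pb^4+ < Tl^3+ (isoelectronic, higher Z=82 is smaller).

Ge^4+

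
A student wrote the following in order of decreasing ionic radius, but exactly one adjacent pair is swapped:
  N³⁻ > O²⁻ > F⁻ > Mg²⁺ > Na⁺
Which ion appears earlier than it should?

Mg²⁺

The pair Mg²⁺, Na⁺ is the wrong way round — they are isoelectronic (10 e⁻) and Mg has more protons than Na (12 vs 11), making Mg²⁺ smaller. All other adjacent pairs agree with periodic trends, so Mg²⁺ is the misplaced ion.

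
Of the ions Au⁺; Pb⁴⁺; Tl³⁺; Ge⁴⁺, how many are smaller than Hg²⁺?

3

Electron counts and nuclear charges: Ge⁴⁺ has 28 e⁻ (Z=32), Pb⁴⁺ has 78 e⁻ (Z=82), Tl³⁺ has 78 e⁻ (Z=81), Hg²⁺ has 78 e⁻ (Z=80), Au⁺ has 78 e⁻ (Z=79). Ge⁴⁺ < Pb⁴⁺ (same group, period 4 vs 6); Pb⁴⁺ < Tl³⁺ (both 78 e⁻, Z=82>81); Tl³⁺ < Hg²⁺ (both 78 e⁻, Z=81>80); Hg²⁺ < Au⁺ (both 78 e⁻, Z=80>79).
Placing each against Hg²⁺: smaller — Ge⁴⁺, Pb⁴⁺, Tl³⁺; larger — Au⁺. So 3 are smaller.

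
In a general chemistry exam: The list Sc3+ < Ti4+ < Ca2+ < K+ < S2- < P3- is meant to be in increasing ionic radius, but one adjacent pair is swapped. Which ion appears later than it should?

Ti4+

Compare adjacent ions: both have 18 electrons but Z(Ti)=22 > Z(Sc)=21, so Ti4+ should be the smaller of the two — yet in this increasing list Sc3+ sits before Ti4+. Nothing else is reversed, so Ti4+ should move one place to the left.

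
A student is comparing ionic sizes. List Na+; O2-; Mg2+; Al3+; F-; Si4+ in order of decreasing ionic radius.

O2- > F- > Na+ > Mg2+ > Al3+ > Si4+

Each ion has 10 electrons. The ranking follows nuclear charge in reverse — greater Z gives a smaller radius. Si4+ (Z=14), Al3+ (Z=13), Mg2+ (Z=12), Na+ (Z=11), F- (Z=9), O2- (Z=8).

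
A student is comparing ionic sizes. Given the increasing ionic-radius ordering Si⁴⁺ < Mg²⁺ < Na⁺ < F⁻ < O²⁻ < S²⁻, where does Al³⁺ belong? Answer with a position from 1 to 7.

2

Electron counts and nuclear charges: Si⁴⁺ (Z=14, 10 e⁻), Al³⁺ (Z=13, 10 e⁻), Mg²⁺ (Z=12, 10 e⁻), Na⁺ (Z=11, 10 e⁻), F⁻ (Z=9, 10 e⁻), O²⁻ (Z=8, 10 e⁻), S²⁻ (Z=16, 18 e⁻). Si⁴⁺ < Al³⁺ (both 10 e⁻, Z=14>13); Al³⁺ < Mg²⁺ (both 10 e⁻, Z=13>12); Mg²⁺ < Na⁺ (isoelectronic, higher Z=12 is smaller); Na⁺ < F⁻ (both 10 e⁻, Z=11>9); F⁻ < O²⁻ (isoelectronic, higher Z=9 is smaller); O²⁻ < S²⁻ (same group, 1 shell fewer).
Merged order: Si⁴⁺ < Al³⁺ < Mg²⁺ < Na⁺ < F⁻ < O²⁻ < S²⁻ — Al³⁺ is number 2.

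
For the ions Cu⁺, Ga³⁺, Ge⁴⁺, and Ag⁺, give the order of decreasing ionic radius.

Work out protons and electrons: Ge⁴⁺ has 28 e⁻ (Z=32), Ga³⁺ has 28 e⁻ (Z=31), Cu⁺ has 28 e⁻ (Z=29), Ag⁺ has 46 e⁻ (Z=47). Ge⁴⁺ < Ga³⁺ (both 28 e⁻, Z=32>31); Ga³⁺ < Cu⁺ (both 28 e⁻, Z=31>29); Cu⁺ < Ag⁺ (same group, period 4 vs 5).

Ag⁺ > Cu⁺ > Ga³⁺ > Ge⁴⁺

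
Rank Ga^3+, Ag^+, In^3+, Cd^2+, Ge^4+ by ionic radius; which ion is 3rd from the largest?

In^3+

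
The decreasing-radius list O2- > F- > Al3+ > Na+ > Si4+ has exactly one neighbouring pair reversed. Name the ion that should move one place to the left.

Check each adjacent pair. Al3+ and Na+ are reversed: both have 10 electrons but Z(Al)=13 > Z(Na)=11, so Al3+ should be the smaller of the two. No other neighbouring pair contradicts the periodic trends, so Na+ is the ion listed too late.

Na+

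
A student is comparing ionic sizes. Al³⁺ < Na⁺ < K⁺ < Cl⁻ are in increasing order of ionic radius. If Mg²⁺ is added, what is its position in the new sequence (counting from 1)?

Work out protons and electrons: Al³⁺ (Z=13, 10 e⁻), Mg²⁺ (Z=12, 10 e⁻), Na⁺ (Z=11, 10 e⁻), K⁺ (Z=19, 18 e⁻), Cl⁻ (Z=17, 18 e⁻). Al³⁺ < Mg²⁺ (both 10 e⁻, Z=13>12); Mg²⁺ < Na⁺ (both 10 e⁻, Z=12>11); Na⁺ < K⁺ (same group, 1 shell fewer); K⁺ < Cl⁻ (isoelectronic, higher Z=19 is smaller).
Merged order: Al³⁺ < Mg²⁺ < Na⁺ < K⁺ < Cl⁻ — Mg²⁺ is number 2.

2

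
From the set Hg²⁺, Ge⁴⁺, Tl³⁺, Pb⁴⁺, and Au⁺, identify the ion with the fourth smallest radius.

Hg²⁺

Work out protons and electrons: Ge⁴⁺ (Z=32, 28 e⁻), Pb⁴⁺ (Z=82, 78 e⁻), Tl³⁺ (Z=81, 78 e⁻), Hg²⁺ (Z=80, 78 e⁻), Au⁺ (Z=79, 78 e⁻). Ge⁴⁺ < Pb⁴⁺ (same group, period 4 vs 6); Pb⁴⁺ < Tl³⁺ (isoelectronic, higher Z=82 is smaller); Tl³⁺ < Hg²⁺ (both 78 e⁻, Z=81>80); Hg²⁺ < Au⁺ (isoelectronic, higher Z=80 is smaller).
So the order is Ge⁴⁺ < Pb⁴⁺ < Tl³⁺ < Hg²⁺ < Au⁺; the 4th-smallest ion is Hg²⁺.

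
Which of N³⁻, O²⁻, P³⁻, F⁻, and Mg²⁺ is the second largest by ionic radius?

Mg²⁺: 10 e⁻, Z=12, F⁻: 10 e⁻, Z=9, O²⁻: 10 e⁻, Z=8, N³⁻: 10 e⁻, Z=7, P³⁻: 18 e⁻, Z=15. Mg²⁺ < F⁻ (isoelectronic, higher Z=12 is smaller); F⁻ < O²⁻ (both 10 e⁻, Z=9>8); O²⁻ < N³⁻ (isoelectronic, higher Z=8 is smaller); N³⁻ < P³⁻ (same group, period 2 vs 3).
Full ascending order: Mg²⁺ < F⁻ < O²⁻ < N³⁻ < P³⁻. Counting from the largest, position 2 is N³⁻.

N³⁻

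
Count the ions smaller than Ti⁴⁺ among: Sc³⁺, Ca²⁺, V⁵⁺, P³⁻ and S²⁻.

1

These species are isoelectronic with 18 electrons. The only difference is the number of protons: V⁵⁺ (Z=23), Ti⁴⁺ (Z=22), Sc³⁺ (Z=21), Ca²⁺ (Z=20), S²⁻ (Z=16), P³⁻ (Z=15). The strongest nuclear pull (V⁵⁺) gives the smallest ion.
Ordering all of them (including Ti⁴⁺) by radius gives V⁵⁺ < Ti⁴⁺ < Sc³⁺ < Ca²⁺ < S²⁻ < P³⁻. Count: 1.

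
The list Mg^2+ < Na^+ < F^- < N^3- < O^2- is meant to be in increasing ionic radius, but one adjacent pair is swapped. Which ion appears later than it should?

O^2-

The pair N^3-, O^2- is the wrong way round — they are isoelectronic (10 e⁻) and O has more protons than N (8 vs 7), making O^2- smaller. All other adjacent pairs agree with periodic trends, so O^2- is the misplaced ion.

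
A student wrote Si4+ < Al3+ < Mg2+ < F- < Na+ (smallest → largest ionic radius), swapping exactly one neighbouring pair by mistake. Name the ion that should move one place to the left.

Check each adjacent pair. F- and Na+ are reversed: both have 10 electrons but Z(Na)=11 > Z(F)=9, so Na+ should be the smaller of the two. No other neighbouring pair contradicts the periodic trends, so Na+ is the ion listed too late.

Na+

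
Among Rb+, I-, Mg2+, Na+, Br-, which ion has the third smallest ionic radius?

Electron counts and nuclear charges: Mg2+ has 10 e⁻ (Z=12), Na+ has 10 e⁻ (Z=11), Rb+ has 36 e⁻ (Z=37), Br- has 36 e⁻ (Z=35), I- has 54 e⁻ (Z=53). Mg2+ < Na+ (both 10 e⁻, Z=12>11); Na+ < Rb+ (same group, 2 shells fewer); Rb+ < Br- (isoelectronic, higher Z=37 is smaller); Br- < I- (same group, 1 shell fewer).
So the order is Mg2+ < Na+ < Rb+ < Br- < I-; the 3rd-smallest ion is Rb+.

Rb+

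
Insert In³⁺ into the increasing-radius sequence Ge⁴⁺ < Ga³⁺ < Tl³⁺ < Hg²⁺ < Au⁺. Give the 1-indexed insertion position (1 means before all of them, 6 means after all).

Ge⁴⁺ has 28 e⁻ (Z=32), Ga³⁺ has 28 e⁻ (Z=31), In³⁺ has 46 e⁻ (Z=49), Tl³⁺ has 78 e⁻ (Z=81), Hg²⁺ has 78 e⁻ (Z=80), Au⁺ has 78 e⁻ (Z=79). Ge⁴⁺ < Ga³⁺ (isoelectronic, higher Z=32 is smaller); Ga³⁺ < In³⁺ (same group, period 4 vs 5); In³⁺ < Tl³⁺ (same group, 1 shell fewer); Tl³⁺ < Hg²⁺ (isoelectronic, higher Z=81 is smaller); Hg²⁺ < Au⁺ (isoelectronic, higher Z=80 is smaller).
Putting In³⁺ in gives Ge⁴⁺ < Ga³⁺ < In³⁺ < Tl³⁺ < Hg²⁺ < Au⁺; it lands at slot 3.

3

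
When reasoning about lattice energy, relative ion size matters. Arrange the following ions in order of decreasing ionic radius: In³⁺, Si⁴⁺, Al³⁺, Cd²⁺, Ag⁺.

Ag⁺ > Cd²⁺ > In³⁺ > Al³⁺ > Si⁴⁺

Si⁴⁺ (Z=14, 10 e⁻), Al³⁺ (Z=13, 10 e⁻), In³⁺ (Z=49, 46 e⁻), Cd²⁺ (Z=48, 46 e⁻), Ag⁺ (Z=47, 46 e⁻). Si⁴⁺ < Al³⁺ (both 10 e⁻, Z=14>13); Al³⁺ < In³⁺ (same group, 2 shells fewer); In³⁺ < Cd²⁺ (isoelectronic, higher Z=49 is smaller); Cd²⁺ < Ag⁺ (both 46 e⁻, Z=48>47).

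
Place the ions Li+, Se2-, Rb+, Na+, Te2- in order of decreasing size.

Li+ (Z=3, 2 e⁻), Na+ (Z=11, 10 e⁻), Rb+ (Z=37, 36 e⁻), Se2- (Z=34, 36 e⁻), Te2- (Z=52, 54 e⁻). Li+ < Na+ (same group, period 2 vs 3); Na+ < Rb+ (same group, 2 shells fewer); Rb+ < Se2- (isoelectronic, higher Z=37 is smaller); Se2- < Te2- (same group, 1 shell fewer).

Te2- > Se2- > Rb+ > Na+ > Li+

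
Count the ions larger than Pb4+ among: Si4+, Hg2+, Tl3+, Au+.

3

Si4+: 10 e⁻, Z=14, Pb4+: 78 e⁻, Z=82, Tl3+: 78 e⁻, Z=81, Hg2+: 78 e⁻, Z=80, Au+: 78 e⁻, Z=79. Si4+ < Pb4+ (same group, period 3 vs 6); Pb4+ < Tl3+ (both 78 e⁻, Z=82>81); Tl3+ < Hg2+ (isoelectronic, higher Z=81 is smaller); Hg2+ < Au+ (both 78 e⁻, Z=80>79).
Placing each against Pb4+: smaller — Si4+; larger — Tl3+, Hg2+, Au+. So 3 are larger.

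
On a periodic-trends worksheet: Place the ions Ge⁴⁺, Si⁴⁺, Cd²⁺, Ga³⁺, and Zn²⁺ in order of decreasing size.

Work out protons and electrons: Si⁴⁺ (Z=14, 10 e⁻), Ge⁴⁺ (Z=32, 28 e⁻), Ga³⁺ (Z=31, 28 e⁻), Zn²⁺ (Z=30, 28 e⁻), Cd²⁺ (Z=48, 46 e⁻). Si⁴⁺ < Ge⁴⁺ (same group, 1 shell fewer); Ge⁴⁺ < Ga³⁺ (isoelectronic, higher Z=32 is smaller); Ga³⁺ < Zn²⁺ (isoelectronic, higher Z=31 is smaller); Zn²⁺ < Cd²⁺ (same group, 1 shell fewer).

Cd²⁺ > Zn²⁺ > Ga³⁺ > Ge⁴⁺ > Si⁴⁺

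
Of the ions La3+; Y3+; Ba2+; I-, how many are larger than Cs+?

1

Electron counts and nuclear charges: Y3+: 36 e⁻, Z=39, La3+: 54 e⁻, Z=57, Ba2+: 54 e⁻, Z=56, Cs+: 54 e⁻, Z=55, I-: 54 e⁻, Z=53. Y3+ < La3+ (same group, period 5 vs 6); La3+ < Ba2+ (both 54 e⁻, Z=57>56); Ba2+ < Cs+ (isoelectronic, higher Z=56 is smaller); Cs+ < I- (isoelectronic, higher Z=55 is smaller).
Placing each against Cs+: smaller — Y3+, La3+, Ba2+; larger — I-. So 1 is larger.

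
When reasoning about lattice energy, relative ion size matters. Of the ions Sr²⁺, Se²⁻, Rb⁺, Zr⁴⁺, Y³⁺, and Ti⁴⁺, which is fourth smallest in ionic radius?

First list Z and electron count for each: Ti⁴⁺: 18 e⁻, Z=22, Zr⁴⁺: 36 e⁻, Z=40, Y³⁺: 36 e⁻, Z=39, Sr²⁺: 36 e⁻, Z=38, Rb⁺: 36 e⁻, Z=37, Se²⁻: 36 e⁻, Z=34. Ti⁴⁺ < Zr⁴⁺ (same group, 1 shell fewer); Zr⁴⁺ < Y³⁺ (both 36 e⁻, Z=40>39); Y³⁺ < Sr²⁺ (both 36 e⁻, Z=39>38); Sr²⁺ < Rb⁺ (isoelectronic, higher Z=38 is smaller); Rb⁺ < Se²⁻ (both 36 e⁻, Z=37>34).
So the order is Ti⁴⁺ < Zr⁴⁺ < Y³⁺ < Sr²⁺ < Rb⁺ < Se²⁻; the 4th-smallest ion is Sr²⁺.

Sr²⁺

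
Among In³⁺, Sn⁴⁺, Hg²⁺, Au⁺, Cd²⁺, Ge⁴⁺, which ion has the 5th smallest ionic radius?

Hg²⁺

First list Z and electron count for each: Ge⁴⁺ has 28 e⁻ (Z=32), Sn⁴⁺ has 46 e⁻ (Z=50), In³⁺ has 46 e⁻ (Z=49), Cd²⁺ has 46 e⁻ (Z=48), Hg²⁺ has 78 e⁻ (Z=80), Au⁺ has 78 e⁻ (Z=79). Ge⁴⁺ < Sn⁴⁺ (same group, period 4 vs 5); Sn⁴⁺ < In³⁺ (both 46 e⁻, Z=50>49); In³⁺ < Cd²⁺ (isoelectronic, higher Z=49 is smaller); Cd²⁺ < Hg²⁺ (same group, period 5 vs 6); Hg²⁺ < Au⁺ (isoelectronic, higher Z=80 is smaller).
Full ascending order: Ge⁴⁺ < Sn⁴⁺ < In³⁺ < Cd²⁺ < Hg²⁺ < Au⁺. Counting from the smallest, position 5 is Hg²⁺.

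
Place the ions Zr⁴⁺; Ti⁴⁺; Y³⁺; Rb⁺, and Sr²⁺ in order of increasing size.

Tabulating Z and e⁻: Ti⁴⁺: 18 e⁻, Z=22, Zr⁴⁺: 36 e⁻, Z=40, Y³⁺: 36 e⁻, Z=39, Sr²⁺: 36 e⁻, Z=38, Rb⁺: 36 e⁻, Z=37. Ti⁴⁺ < Zr⁴⁺ (same group, period 4 vs 5); Zr⁴⁺ < Y³⁺ (isoelectronic, higher Z=40 is smaller); Y³⁺ < Sr²⁺ (both 36 e⁻, Z=39>38); Sr²⁺ < Rb⁺ (isoelectronic, higher Z=38 is smaller).

Ti⁴⁺ < Zr⁴⁺ < Y³⁺ < Sr²⁺ < Rb⁺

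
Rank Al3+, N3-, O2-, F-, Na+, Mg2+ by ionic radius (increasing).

All of these have 10 electrons (isoelectronic). With the same electron cloud, the ion with the most protons pulls it in tightest. Nuclear charges: Al3+ (Z=13), Mg2+ (Z=12), Na+ (Z=11), F- (Z=9), O2- (Z=8), N3- (Z=7). Highest Z is smallest.

Al3+ < Mg2+ < Na+ < F- < O2- < N3-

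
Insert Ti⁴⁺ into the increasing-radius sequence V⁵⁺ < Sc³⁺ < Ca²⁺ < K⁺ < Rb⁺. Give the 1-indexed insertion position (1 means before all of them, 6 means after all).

Tabulating Z and e⁻: V⁵⁺ (Z=23, 18 e⁻), Ti⁴⁺ (Z=22, 18 e⁻), Sc³⁺ (Z=21, 18 e⁻), Ca²⁺ (Z=20, 18 e⁻), K⁺ (Z=19, 18 e⁻), Rb⁺ (Z=37, 36 e⁻). V⁵⁺ < Ti⁴⁺ (isoelectronic, higher Z=23 is smaller); Ti⁴⁺ < Sc³⁺ (both 18 e⁻, Z=22>21); Sc³⁺ < Ca²⁺ (both 18 e⁻, Z=21>20); Ca²⁺ < K⁺ (both 18 e⁻, Z=20>19); K⁺ < Rb⁺ (same group, 1 shell fewer).
Merged order: V⁵⁺ < Ti⁴⁺ < Sc³⁺ < Ca²⁺ < K⁺ < Rb⁺ — Ti⁴⁺ is number 2.

2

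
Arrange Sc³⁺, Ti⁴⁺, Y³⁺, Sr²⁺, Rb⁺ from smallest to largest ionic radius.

Ti⁴⁺ < Sc³⁺ < Y³⁺ < Sr²⁺ < Rb⁺

First list Z and electron count for each: Ti⁴⁺ (Z=22, 18 e⁻), Sc³⁺ (Z=21, 18 e⁻), Y³⁺ (Z=39, 36 e⁻), Sr²⁺ (Z=38, 36 e⁻), Rb⁺ (Z=37, 36 e⁻). Ti⁴⁺ < Sc³⁺ (isoelectronic, higher Z=22 is smaller); Sc³⁺ < Y³⁺ (same group, 1 shell fewer); Y³⁺ < Sr²⁺ (both 36 e⁻, Z=39>38); Sr²⁺ < Rb⁺ (isoelectronic, higher Z=38 is smaller).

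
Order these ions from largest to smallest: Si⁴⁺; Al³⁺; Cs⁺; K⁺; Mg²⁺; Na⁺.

Work out protons and electrons: Si⁴⁺: 10 e⁻, Z=14, Al³⁺: 10 e⁻, Z=13, Mg²⁺: 10 e⁻, Z=12, Na⁺: 10 e⁻, Z=11, K⁺: 18 e⁻, Z=19, Cs⁺: 54 e⁻, Z=55. Si⁴⁺ < Al³⁺ (isoelectronic, higher Z=14 is smaller); Al³⁺ < Mg²⁺ (isoelectronic, higher Z=13 is smaller); Mg²⁺ < Na⁺ (both 10 e⁻, Z=12>11); Na⁺ < K⁺ (same group, 1 shell fewer); K⁺ < Cs⁺ (same group, period 4 vs 6).

Cs⁺ > K⁺ > Na⁺ > Mg²⁺ > Al³⁺ > Si⁴⁺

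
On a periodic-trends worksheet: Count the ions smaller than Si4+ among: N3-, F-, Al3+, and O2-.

0

Each ion has 10 electrons. The ranking follows nuclear charge in reverse — greater Z gives a smaller radius. Si4+ (Z=14), Al3+ (Z=13), F- (Z=9), O2- (Z=8), N3- (Z=7).
Relative to Si4+, the ions that are smaller are none. So 0 are smaller.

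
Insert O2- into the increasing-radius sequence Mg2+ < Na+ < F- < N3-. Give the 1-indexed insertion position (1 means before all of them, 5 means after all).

4

Isoelectronic series (10 e⁻ each). Size is set by nuclear charge: more protons means a smaller ion. Mg2+ (Z=12), Na+ (Z=11), F- (Z=9), O2- (Z=8), N3- (Z=7).
The complete sequence is Mg2+ < Na+ < F- < O2- < N3-. O2- sits at position 4.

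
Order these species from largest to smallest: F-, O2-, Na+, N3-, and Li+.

N3- > O2- > F- > Na+ > Li+

Electron counts and nuclear charges: Li+ (Z=3, 2 e⁻), Na+ (Z=11, 10 e⁻), F- (Z=9, 10 e⁻), O2- (Z=8, 10 e⁻), N3- (Z=7, 10 e⁻). Li+ < Na+ (same group, period 2 vs 3); Na+ < F- (both 10 e⁻, Z=11>9); F- < O2- (both 10 e⁻, Z=9>8); O2- < N3- (isoelectronic, higher Z=8 is smaller).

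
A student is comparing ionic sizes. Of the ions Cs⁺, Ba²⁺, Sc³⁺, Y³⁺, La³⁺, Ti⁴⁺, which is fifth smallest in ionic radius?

Ba²⁺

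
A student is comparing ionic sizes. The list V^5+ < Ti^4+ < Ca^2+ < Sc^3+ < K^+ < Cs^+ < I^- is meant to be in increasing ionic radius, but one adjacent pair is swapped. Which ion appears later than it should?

Sc^3+

Compare adjacent ions: they are isoelectronic (18 e⁻) and Sc has more protons than Ca (21 vs 20), making Sc^3+ smaller — yet in this increasing list Ca^2+ sits before Sc^3+. Nothing else is reversed, so Sc^3+ should move one place to the left.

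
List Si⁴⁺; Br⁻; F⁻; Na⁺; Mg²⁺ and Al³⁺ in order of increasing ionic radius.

Tabulating Z and e⁻: Si⁴⁺ (Z=14, 10 e⁻), Al³⁺ (Z=13, 10 e⁻), Mg²⁺ (Z=12, 10 e⁻), Na⁺ (Z=11, 10 e⁻), F⁻ (Z=9, 10 e⁻), Br⁻ (Z=35, 36 e⁻). Si⁴⁺ < Al³⁺ (isoelectronic, higher Z=14 is smaller); Al³⁺ < Mg²⁺ (both 10 e⁻, Z=13>12); Mg²⁺ < Na⁺ (both 10 e⁻, Z=12>11); Na⁺ < F⁻ (isoelectronic, higher Z=11 is smaller); F⁻ < Br⁻ (same group, period 2 vs 4).

Si⁴⁺ < Al³⁺ < Mg²⁺ < Na⁺ < F⁻ < Br⁻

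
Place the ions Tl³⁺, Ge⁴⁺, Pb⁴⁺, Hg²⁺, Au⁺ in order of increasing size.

Tabulating Z and e⁻: Ge⁴⁺: 28 e⁻, Z=32, Pb⁴⁺: 78 e⁻, Z=82, Tl³⁺: 78 e⁻, Z=81, Hg²⁺: 78 e⁻, Z=80, Au⁺: 78 e⁻, Z=79. Ge⁴⁺ < Pb⁴⁺ (same group, period 4 vs 6); Pb⁴⁺ < Tl³⁺ (both 78 e⁻, Z=82>81); Tl³⁺ < Hg²⁺ (both 78 e⁻, Z=81>80); Hg²⁺ < Au⁺ (isoelectronic, higher Z=80 is smaller).

Ge⁴⁺ < Pb⁴⁺ < Tl³⁺ < Hg²⁺ < Au⁺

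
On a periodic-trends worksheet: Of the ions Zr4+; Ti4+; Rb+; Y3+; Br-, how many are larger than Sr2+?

2

Ti4+ has 18 e⁻ (Z=22), Zr4+ has 36 e⁻ (Z=40), Y3+ has 36 e⁻ (Z=39), Sr2+ has 36 e⁻ (Z=38), Rb+ has 36 e⁻ (Z=37), Br- has 36 e⁻ (Z=35). Ti4+ < Zr4+ (same group, 1 shell fewer); Zr4+ < Y3+ (isoelectronic, higher Z=40 is smaller); Y3+ < Sr2+ (isoelectronic, higher Z=39 is smaller); Sr2+ < Rb+ (isoelectronic, higher Z=38 is smaller); Rb+ < Br- (both 36 e⁻, Z=37>35).
Placing each against Sr2+: smaller — Ti4+, Zr4+, Y3+; larger — Rb+, Br-. So 2 are larger.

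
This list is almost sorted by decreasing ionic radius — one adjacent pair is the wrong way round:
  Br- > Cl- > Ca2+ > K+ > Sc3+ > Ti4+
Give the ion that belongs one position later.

Ca2+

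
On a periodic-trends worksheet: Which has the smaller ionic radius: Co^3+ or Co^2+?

Co^3+

For a single element, ionic radius drops as positive charge rises — Co^3+ < Co^2+.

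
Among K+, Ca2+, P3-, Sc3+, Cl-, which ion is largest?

Each ion has 18 electrons. The ranking follows nuclear charge in reverse — greater Z gives a smaller radius. Sc3+ (Z=21), Ca2+ (Z=20), K+ (Z=19), Cl- (Z=17), P3- (Z=15).

P3-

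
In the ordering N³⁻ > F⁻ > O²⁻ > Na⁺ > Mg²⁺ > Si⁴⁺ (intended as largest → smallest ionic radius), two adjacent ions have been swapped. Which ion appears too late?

The pair F⁻, O²⁻ is the wrong way round — both have 10 electrons but Z(F)=9 > Z(O)=8, so F⁻ should be the smaller of the two. All other adjacent pairs agree with periodic trends, so O²⁻ is the misplaced ion.

O²⁻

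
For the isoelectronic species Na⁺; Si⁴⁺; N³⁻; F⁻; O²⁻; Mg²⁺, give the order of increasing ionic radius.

Si⁴⁺ < Mg²⁺ < Na⁺ < F⁻ < O²⁻ < N³⁻

Isoelectronic series (10 e⁻ each). Size is set by nuclear charge: more protons means a smaller ion. Si⁴⁺ (Z=14), Mg²⁺ (Z=12), Na⁺ (Z=11), F⁻ (Z=9), O²⁻ (Z=8), N³⁻ (Z=7).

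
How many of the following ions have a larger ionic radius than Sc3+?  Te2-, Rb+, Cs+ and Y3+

Electron counts and nuclear charges: Sc3+ has 18 e⁻ (Z=21), Y3+ has 36 e⁻ (Z=39), Rb+ has 36 e⁻ (Z=37), Cs+ has 54 e⁻ (Z=55), Te2- has 54 e⁻ (Z=52). Sc3+ < Y3+ (same group, period 4 vs 5); Y3+ < Rb+ (isoelectronic, higher Z=39 is smaller); Rb+ < Cs+ (same group, period 5 vs 6); Cs+ < Te2- (both 54 e⁻, Z=55>52).
Relative to Sc3+, the ions that are larger are Y3+, Rb+, Cs+, Te2-. That's 4.

4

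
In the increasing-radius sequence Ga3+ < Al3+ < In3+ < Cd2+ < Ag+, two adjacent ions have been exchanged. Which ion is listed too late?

Check each adjacent pair. Ga3+ and Al3+ are reversed: both in group 13 with the same charge; Al3+ (period 3) has the smaller radius. No other neighbouring pair contradicts the periodic trends, so Al3+ is the ion listed too late.

Al3+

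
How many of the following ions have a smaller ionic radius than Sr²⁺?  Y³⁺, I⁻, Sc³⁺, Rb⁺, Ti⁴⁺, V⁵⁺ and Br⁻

4

Work out protons and electrons: V⁵⁺ has 18 e⁻ (Z=23), Ti⁴⁺ has 18 e⁻ (Z=22), Sc³⁺ has 18 e⁻ (Z=21), Y³⁺ has 36 e⁻ (Z=39), Sr²⁺ has 36 e⁻ (Z=38), Rb⁺ has 36 e⁻ (Z=37), Br⁻ has 36 e⁻ (Z=35), I⁻ has 54 e⁻ (Z=53). V⁵⁺ < Ti⁴⁺ (isoelectronic, higher Z=23 is smaller); Ti⁴⁺ < Sc³⁺ (both 18 e⁻, Z=22>21); Sc³⁺ < Y³⁺ (same group, period 4 vs 5); Y³⁺ < Sr²⁺ (both 36 e⁻, Z=39>38); Sr²⁺ < Rb⁺ (both 36 e⁻, Z=38>37); Rb⁺ < Br⁻ (both 36 e⁻, Z=37>35); Br⁻ < I⁻ (same group, period 4 vs 5).
Overall: V⁵⁺ < Ti⁴⁺ < Sc³⁺ < Y³⁺ < Sr²⁺ < Rb⁺ < Br⁻ < I⁻. Sr²⁺ has 4 below it and 3 above. That's 4.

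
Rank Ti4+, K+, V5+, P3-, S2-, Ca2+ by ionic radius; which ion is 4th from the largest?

Each ion has 18 electrons. The ranking follows nuclear charge in reverse — greater Z gives a smaller radius. V5+ (Z=23), Ti4+ (Z=22), Ca2+ (Z=20), K+ (Z=19), S2- (Z=16), P3- (Z=15).
So the order is V5+ < Ti4+ < Ca2+ < K+ < S2- < P3-; the 4th-largest ion is Ca2+.

Ca2+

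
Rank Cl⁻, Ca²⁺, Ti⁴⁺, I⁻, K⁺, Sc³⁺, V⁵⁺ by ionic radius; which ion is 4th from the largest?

Work out protons and electrons: V⁵⁺: 18 e⁻, Z=23, Ti⁴⁺: 18 e⁻, Z=22, Sc³⁺: 18 e⁻, Z=21, Ca²⁺: 18 e⁻, Z=20, K⁺: 18 e⁻, Z=19, Cl⁻: 18 e⁻, Z=17, I⁻: 54 e⁻, Z=53. V⁵⁺ < Ti⁴⁺ (isoelectronic, higher Z=23 is smaller); Ti⁴⁺ < Sc³⁺ (both 18 e⁻, Z=22>21); Sc³⁺ < Ca²⁺ (isoelectronic, higher Z=21 is smaller); Ca²⁺ < K⁺ (isoelectronic, higher Z=20 is smaller); K⁺ < Cl⁻ (isoelectronic, higher Z=19 is smaller); Cl⁻ < I⁻ (same group, 2 shells fewer).
Ordering: V⁵⁺ < Ti⁴⁺ < Sc³⁺ < Ca²⁺ < K⁺ < Cl⁻ < I⁻. The 4th largest is Ca²⁺.

Ca²⁺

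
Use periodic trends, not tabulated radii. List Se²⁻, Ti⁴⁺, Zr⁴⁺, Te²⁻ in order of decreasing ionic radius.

Work out protons and electrons: Ti⁴⁺ has 18 e⁻ (Z=22), Zr⁴⁺ has 36 e⁻ (Z=40), Se²⁻ has 36 e⁻ (Z=34), Te²⁻ has 54 e⁻ (Z=52). Ti⁴⁺ < Zr⁴⁺ (same group, 1 shell fewer); Zr⁴⁺ < Se²⁻ (isoelectronic, higher Z=40 is smaller); Se²⁻ < Te²⁻ (same group, 1 shell fewer).

Te²⁻ > Se²⁻ > Zr⁴⁺ > Ti⁴⁺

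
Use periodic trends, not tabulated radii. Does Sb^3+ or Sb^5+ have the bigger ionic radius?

Sb^3+

These are all Sb ions. Removing more electrons (higher positive charge) pulls the remaining electrons in closer, so Sb^5+ is smallest and Sb^3+ is largest.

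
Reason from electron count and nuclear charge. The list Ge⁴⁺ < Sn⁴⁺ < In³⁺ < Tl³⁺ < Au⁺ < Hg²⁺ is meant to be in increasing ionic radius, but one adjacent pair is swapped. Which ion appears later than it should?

Check each adjacent pair. Au⁺ and Hg²⁺ are reversed: they are isoelectronic (78 e⁻) and Hg has more protons than Au (80 vs 79), making Hg²⁺ smaller. No other neighbouring pair contradicts the periodic trends, so Hg²⁺ is the ion listed too late.

Hg²⁺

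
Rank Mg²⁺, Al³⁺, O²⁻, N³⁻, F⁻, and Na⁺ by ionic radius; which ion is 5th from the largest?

Mg²⁺

Each ion has 10 electrons. The ranking follows nuclear charge in reverse — greater Z gives a smaller radius. Al³⁺ (Z=13), Mg²⁺ (Z=12), Na⁺ (Z=11), F⁻ (Z=9), O²⁻ (Z=8), N³⁻ (Z=7).
So the order is Al³⁺ < Mg²⁺ < Na⁺ < F⁻ < O²⁻ < N³⁻; the 5th-largest ion is Mg²⁺.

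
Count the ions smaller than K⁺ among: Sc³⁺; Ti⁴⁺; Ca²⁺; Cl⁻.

3

Isoelectronic series (18 e⁻ each). Size is set by nuclear charge: more protons means a smaller ion. Ti⁴⁺ (Z=22), Sc³⁺ (Z=21), Ca²⁺ (Z=20), K⁺ (Z=19), Cl⁻ (Z=17).
Ordering all of them (including K⁺) by radius gives Ti⁴⁺ < Sc³⁺ < Ca²⁺ < K⁺ < Cl⁻. That's 3.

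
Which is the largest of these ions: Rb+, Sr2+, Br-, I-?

I-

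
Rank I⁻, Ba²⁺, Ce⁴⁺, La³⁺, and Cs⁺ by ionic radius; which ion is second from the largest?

Cs⁺

Isoelectronic series (54 e⁻ each). Size is set by nuclear charge: more protons means a smaller ion. Ce⁴⁺ (Z=58), La³⁺ (Z=57), Ba²⁺ (Z=56), Cs⁺ (Z=55), I⁻ (Z=53).
Full ascending order: Ce⁴⁺ < La³⁺ < Ba²⁺ < Cs⁺ < I⁻. Counting from the largest, position 2 is Cs⁺.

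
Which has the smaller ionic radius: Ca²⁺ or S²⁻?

These species are isoelectronic with 18 electrons. The only difference is the number of protons: Ca²⁺ (Z=20), S²⁻ (Z=16). The strongest nuclear pull (Ca²⁺) gives the smallest ion.

Ca²⁺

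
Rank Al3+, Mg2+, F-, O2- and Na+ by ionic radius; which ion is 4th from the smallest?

F-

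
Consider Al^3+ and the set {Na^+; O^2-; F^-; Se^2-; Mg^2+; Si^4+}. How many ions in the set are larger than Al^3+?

5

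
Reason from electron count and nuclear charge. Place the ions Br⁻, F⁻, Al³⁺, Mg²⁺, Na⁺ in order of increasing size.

Al³⁺ < Mg²⁺ < Na⁺ < F⁻ < Br⁻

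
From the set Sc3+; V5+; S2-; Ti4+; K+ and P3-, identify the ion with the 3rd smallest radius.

Each ion has 18 electrons. The ranking follows nuclear charge in reverse — greater Z gives a smaller radius. V5+ (Z=23), Ti4+ (Z=22), Sc3+ (Z=21), K+ (Z=19), S2- (Z=16), P3- (Z=15).
Ordering: V5+ < Ti4+ < Sc3+ < K+ < S2- < P3-. The 3rd smallest is Sc3+.

Sc3+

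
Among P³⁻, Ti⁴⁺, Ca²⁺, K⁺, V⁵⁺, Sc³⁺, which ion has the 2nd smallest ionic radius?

Ti⁴⁺

These species are isoelectronic with 18 electrons. The only difference is the number of protons: V⁵⁺ (Z=23), Ti⁴⁺ (Z=22), Sc³⁺ (Z=21), Ca²⁺ (Z=20), K⁺ (Z=19), P³⁻ (Z=15). The strongest nuclear pull (V⁵⁺) gives the smallest ion.
Full ascending order: V⁵⁺ < Ti⁴⁺ < Sc³⁺ < Ca²⁺ < K⁺ < P³⁻. Counting from the smallest, position 2 is Ti⁴⁺.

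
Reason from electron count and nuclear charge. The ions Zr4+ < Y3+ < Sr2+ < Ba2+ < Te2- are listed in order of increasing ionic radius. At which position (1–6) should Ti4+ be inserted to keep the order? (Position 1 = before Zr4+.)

1

Work out protons and electrons: Ti4+ (Z=22, 18 e⁻), Zr4+ (Z=40, 36 e⁻), Y3+ (Z=39, 36 e⁻), Sr2+ (Z=38, 36 e⁻), Ba2+ (Z=56, 54 e⁻), Te2- (Z=52, 54 e⁻). Ti4+ < Zr4+ (same group, period 4 vs 5); Zr4+ < Y3+ (both 36 e⁻, Z=40>39); Y3+ < Sr2+ (both 36 e⁻, Z=39>38); Sr2+ < Ba2+ (same group, period 5 vs 6); Ba2+ < Te2- (both 54 e⁻, Z=56>52).
The complete sequence is Ti4+ < Zr4+ < Y3+ < Sr2+ < Ba2+ < Te2-. Ti4+ sits at position 1.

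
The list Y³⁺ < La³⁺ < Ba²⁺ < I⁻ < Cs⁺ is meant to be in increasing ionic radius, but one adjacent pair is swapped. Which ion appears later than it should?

Cs⁺

The pair I⁻, Cs⁺ is the wrong way round — they are isoelectronic (54 e⁻) and Cs has more protons than I (55 vs 53), making Cs⁺ smaller. All other adjacent pairs agree with periodic trends, so Cs⁺ is the misplaced ion.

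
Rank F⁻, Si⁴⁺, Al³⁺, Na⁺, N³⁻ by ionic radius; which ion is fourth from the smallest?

F⁻

These species are isoelectronic with 10 electrons. The only difference is the number of protons: Si⁴⁺ (Z=14), Al³⁺ (Z=13), Na⁺ (Z=11), F⁻ (Z=9), N³⁻ (Z=7). The strongest nuclear pull (Si⁴⁺) gives the smallest ion.
Full ascending order: Si⁴⁺ < Al³⁺ < Na⁺ < F⁻ < N³⁻. Counting from the smallest, position 4 is F⁻.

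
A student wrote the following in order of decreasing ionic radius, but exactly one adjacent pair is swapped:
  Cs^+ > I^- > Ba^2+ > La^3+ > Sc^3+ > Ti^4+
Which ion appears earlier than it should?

Check each adjacent pair. Cs^+ and I^- are reversed: they are isoelectronic (54 e⁻) and Cs has more protons than I (55 vs 53), making Cs^+ smaller. No other neighbouring pair contradicts the periodic trends, so Cs^+ is the ion listed too early.

Cs^+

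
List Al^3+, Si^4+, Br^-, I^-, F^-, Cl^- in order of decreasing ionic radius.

First list Z and electron count for each: Si^4+ has 10 e⁻ (Z=14), Al^3+ has 10 e⁻ (Z=13), F^- has 10 e⁻ (Z=9), Cl^- has 18 e⁻ (Z=17), Br^- has 36 e⁻ (Z=35), I^- has 54 e⁻ (Z=53). Si^4+ < Al^3+ (isoelectronic, higher Z=14 is smaller); Al^3+ < F^- (both 10 e⁻, Z=13>9); F^- < Cl^- (same group, period 2 vs 3); Cl^- < Br^- (same group, 1 shell fewer); Br^- < I^- (same group, 1 shell fewer).

I^- > Br^- > Cl^- > F^- > Al^3+ > Si^4+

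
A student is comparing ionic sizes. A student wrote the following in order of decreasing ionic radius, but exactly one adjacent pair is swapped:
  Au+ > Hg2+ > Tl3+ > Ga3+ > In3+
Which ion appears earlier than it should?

Scanning neighbour by neighbour, only Ga3+/In3+ violates a trend: Ga3+ and In3+ are in one column with the same charge; the lighter period-4 ion has one fewer shell and is smaller. That makes Ga3+ the one sitting a position early relative to where it belongs.

Ga3+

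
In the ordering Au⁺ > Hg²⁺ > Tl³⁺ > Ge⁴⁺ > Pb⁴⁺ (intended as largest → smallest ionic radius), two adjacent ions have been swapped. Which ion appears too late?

The pair Ge⁴⁺, Pb⁴⁺ is the wrong way round — same group and charge — period 4 sits above period 6, so Ge⁴⁺ is smaller. All other adjacent pairs agree with periodic trends, so Pb⁴⁺ is the misplaced ion.

Pb⁴⁺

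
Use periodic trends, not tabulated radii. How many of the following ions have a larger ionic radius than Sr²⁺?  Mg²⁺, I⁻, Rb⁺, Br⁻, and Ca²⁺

3

Work out protons and electrons: Mg²⁺ (Z=12, 10 e⁻), Ca²⁺ (Z=20, 18 e⁻), Sr²⁺ (Z=38, 36 e⁻), Rb⁺ (Z=37, 36 e⁻), Br⁻ (Z=35, 36 e⁻), I⁻ (Z=53, 54 e⁻). Mg²⁺ < Ca²⁺ (same group, period 3 vs 4); Ca²⁺ < Sr²⁺ (same group, 1 shell fewer); Sr²⁺ < Rb⁺ (both 36 e⁻, Z=38>37); Rb⁺ < Br⁻ (isoelectronic, higher Z=37 is smaller); Br⁻ < I⁻ (same group, period 4 vs 5).
Ordering all of them (including Sr²⁺) by radius gives Mg²⁺ < Ca²⁺ < Sr²⁺ < Rb⁺ < Br⁻ < I⁻. That's 3.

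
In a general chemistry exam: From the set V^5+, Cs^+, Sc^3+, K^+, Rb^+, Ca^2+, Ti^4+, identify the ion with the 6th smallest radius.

Tabulating Z and e⁻: V^5+ (Z=23, 18 e⁻), Ti^4+ (Z=22, 18 e⁻), Sc^3+ (Z=21, 18 e⁻), Ca^2+ (Z=20, 18 e⁻), K^+ (Z=19, 18 e⁻), Rb^+ (Z=37, 36 e⁻), Cs^+ (Z=55, 54 e⁻). V^5+ < Ti^4+ (isoelectronic, higher Z=23 is smaller); Ti^4+ < Sc^3+ (both 18 e⁻, Z=22>21); Sc^3+ < Ca^2+ (both 18 e⁻, Z=21>20); Ca^2+ < K^+ (isoelectronic, higher Z=20 is smaller); K^+ < Rb^+ (same group, period 4 vs 5); Rb^+ < Cs^+ (same group, 1 shell fewer).
Full ascending order: V^5+ < Ti^4+ < Sc^3+ < Ca^2+ < K^+ < Rb^+ < Cs^+. Counting from the smallest, position 6 is Rb^+.

Rb^+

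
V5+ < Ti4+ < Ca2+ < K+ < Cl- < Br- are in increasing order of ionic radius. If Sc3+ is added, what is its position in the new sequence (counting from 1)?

Work out protons and electrons: V5+ has 18 e⁻ (Z=23), Ti4+ has 18 e⁻ (Z=22), Sc3+ has 18 e⁻ (Z=21), Ca2+ has 18 e⁻ (Z=20), K+ has 18 e⁻ (Z=19), Cl- has 18 e⁻ (Z=17), Br- has 36 e⁻ (Z=35). V5+ < Ti4+ (isoelectronic, higher Z=23 is smaller); Ti4+ < Sc3+ (both 18 e⁻, Z=22>21); Sc3+ < Ca2+ (isoelectronic, higher Z=21 is smaller); Ca2+ < K+ (both 18 e⁻, Z=20>19); K+ < Cl- (isoelectronic, higher Z=19 is smaller); Cl- < Br- (same group, 1 shell fewer).
The complete sequence is V5+ < Ti4+ < Sc3+ < Ca2+ < K+ < Cl- < Br-. Sc3+ sits at position 3.

3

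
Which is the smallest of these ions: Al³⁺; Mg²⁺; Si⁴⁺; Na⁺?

Si⁴⁺

These species are isoelectronic with 10 electrons. The only difference is the number of protons: Si⁴⁺ (Z=14), Al³⁺ (Z=13), Mg²⁺ (Z=12), Na⁺ (Z=11). The strongest nuclear pull (Si⁴⁺) gives the smallest ion.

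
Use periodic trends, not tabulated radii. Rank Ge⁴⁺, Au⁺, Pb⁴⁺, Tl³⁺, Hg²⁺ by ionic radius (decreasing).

Electron counts and nuclear charges: Ge⁴⁺: 28 e⁻, Z=32, Pb⁴⁺: 78 e⁻, Z=82, Tl³⁺: 78 e⁻, Z=81, Hg²⁺: 78 e⁻, Z=80, Au⁺: 78 e⁻, Z=79. Ge⁴⁺ < Pb⁴⁺ (same group, period 4 vs 6); Pb⁴⁺ < Tl³⁺ (both 78 e⁻, Z=82>81); Tl³⁺ < Hg²⁺ (both 78 e⁻, Z=81>80); Hg²⁺ < Au⁺ (isoelectronic, higher Z=80 is smaller).

Au⁺ > Hg²⁺ > Tl³⁺ > Pb⁴⁺ > Ge⁴⁺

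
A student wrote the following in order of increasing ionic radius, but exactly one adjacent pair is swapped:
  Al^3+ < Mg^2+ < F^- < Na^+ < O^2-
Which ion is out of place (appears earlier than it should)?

F^-

Check each adjacent pair. F^- and Na^+ are reversed: both have 10 electrons but Z(Na)=11 > Z(F)=9, so Na^+ should be the smaller of the two. No other neighbouring pair contradicts the periodic trends, so F^- is the ion listed too early.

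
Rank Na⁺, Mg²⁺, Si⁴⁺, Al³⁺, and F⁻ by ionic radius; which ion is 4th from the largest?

Al³⁺

Isoelectronic series (10 e⁻ each). Size is set by nuclear charge: more protons means a smaller ion. Si⁴⁺ (Z=14), Al³⁺ (Z=13), Mg²⁺ (Z=12), Na⁺ (Z=11), F⁻ (Z=9).
So the order is Si⁴⁺ < Al³⁺ < Mg²⁺ < Na⁺ < F⁻; the 4th-largest ion is Al³⁺.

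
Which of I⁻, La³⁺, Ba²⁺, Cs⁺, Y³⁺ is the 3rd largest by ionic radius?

Ba²⁺

Work out protons and electrons: Y³⁺ has 36 e⁻ (Z=39), La³⁺ has 54 e⁻ (Z=57), Ba²⁺ has 54 e⁻ (Z=56), Cs⁺ has 54 e⁻ (Z=55), I⁻ has 54 e⁻ (Z=53). Y³⁺ < La³⁺ (same group, period 5 vs 6); La³⁺ < Ba²⁺ (isoelectronic, higher Z=57 is smaller); Ba²⁺ < Cs⁺ (isoelectronic, higher Z=56 is smaller); Cs⁺ < I⁻ (isoelectronic, higher Z=55 is smaller).
Ordering: Y³⁺ < La³⁺ < Ba²⁺ < Cs⁺ < I⁻. The 3rd largest is Ba²⁺.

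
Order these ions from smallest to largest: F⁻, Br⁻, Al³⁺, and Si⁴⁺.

Si⁴⁺ < Al³⁺ < F⁻ < Br⁻

Si⁴⁺ has 10 e⁻ (Z=14), Al³⁺ has 10 e⁻ (Z=13), F⁻ has 10 e⁻ (Z=9), Br⁻ has 36 e⁻ (Z=35). Si⁴⁺ < Al³⁺ (isoelectronic, higher Z=14 is smaller); Al³⁺ < F⁻ (isoelectronic, higher Z=13 is smaller); F⁻ < Br⁻ (same group, 2 shells fewer).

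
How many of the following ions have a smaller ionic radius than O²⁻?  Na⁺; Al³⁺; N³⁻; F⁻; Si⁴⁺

4

Each ion has 10 electrons. The ranking follows nuclear charge in reverse — greater Z gives a smaller radius. Si⁴⁺ (Z=14), Al³⁺ (Z=13), Na⁺ (Z=11), F⁻ (Z=9), O²⁻ (Z=8), N³⁻ (Z=7).
Relative to O²⁻, the ions that are smaller are Si⁴⁺, Al³⁺, Na⁺, F⁻. So 4 are smaller.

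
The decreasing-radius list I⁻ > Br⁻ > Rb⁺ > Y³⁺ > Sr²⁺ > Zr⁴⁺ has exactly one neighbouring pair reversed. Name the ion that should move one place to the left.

Sr²⁺

Scanning neighbour by neighbour, only Y³⁺/Sr²⁺ violates a trend: Y³⁺ and Sr²⁺ share 36 electrons; the higher nuclear charge on Y (Z=39) contracts it more, so Y³⁺ < Sr²⁺. That makes Sr²⁺ the one sitting a position late relative to where it belongs.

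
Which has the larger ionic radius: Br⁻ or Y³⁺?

Each ion has 36 electrons. The ranking follows nuclear charge in reverse — greater Z gives a smaller radius. Y³⁺ (Z=39), Br⁻ (Z=35).

Br⁻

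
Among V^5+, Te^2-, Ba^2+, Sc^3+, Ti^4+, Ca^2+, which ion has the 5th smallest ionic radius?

Work out protons and electrons: V^5+: 18 e⁻, Z=23, Ti^4+: 18 e⁻, Z=22, Sc^3+: 18 e⁻, Z=21, Ca^2+: 18 e⁻, Z=20, Ba^2+: 54 e⁻, Z=56, Te^2-: 54 e⁻, Z=52. V^5+ < Ti^4+ (isoelectronic, higher Z=23 is smaller); Ti^4+ < Sc^3+ (isoelectronic, higher Z=22 is smaller); Sc^3+ < Ca^2+ (both 18 e⁻, Z=21>20); Ca^2+ < Ba^2+ (same group, period 4 vs 6); Ba^2+ < Te^2- (both 54 e⁻, Z=56>52).
Ordering: V^5+ < Ti^4+ < Sc^3+ < Ca^2+ < Ba^2+ < Te^2-. The 5th smallest is Ba^2+.

Ba^2+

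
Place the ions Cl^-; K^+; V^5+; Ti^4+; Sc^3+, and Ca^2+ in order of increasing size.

Each ion has 18 electrons. The ranking follows nuclear charge in reverse — greater Z gives a smaller radius. V^5+ (Z=23), Ti^4+ (Z=22), Sc^3+ (Z=21), Ca^2+ (Z=20), K^+ (Z=19), Cl^- (Z=17).

V^5+ < Ti^4+ < Sc^3+ < Ca^2+ < K^+ < Cl^-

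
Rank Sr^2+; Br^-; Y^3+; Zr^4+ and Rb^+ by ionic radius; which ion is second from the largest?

These species are isoelectronic with 36 electrons. The only difference is the number of protons: Zr^4+ (Z=40), Y^3+ (Z=39), Sr^2+ (Z=38), Rb^+ (Z=37), Br^- (Z=35). The strongest nuclear pull (Zr^4+) gives the smallest ion.
That gives Zr^4+ < Y^3+ < Sr^2+ < Rb^+ < Br^-. From the largest end, number 2 is Rb^+.

Rb^+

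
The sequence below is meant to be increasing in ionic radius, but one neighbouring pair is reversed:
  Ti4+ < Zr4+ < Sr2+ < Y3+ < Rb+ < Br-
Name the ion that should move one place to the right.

Sr2+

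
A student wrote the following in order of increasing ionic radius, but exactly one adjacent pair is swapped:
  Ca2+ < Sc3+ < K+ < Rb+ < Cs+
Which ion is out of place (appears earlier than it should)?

Ca2+

Check each adjacent pair. Ca2+ and Sc3+ are reversed: Sc3+ and Ca2+ share 18 electrons; the higher nuclear charge on Sc (Z=21) contracts it more, so Sc3+ < Ca2+. No other neighbouring pair contradicts the periodic trends, so Ca2+ is the ion listed too early.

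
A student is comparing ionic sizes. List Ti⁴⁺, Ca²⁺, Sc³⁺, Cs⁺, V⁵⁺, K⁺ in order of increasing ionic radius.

V⁵⁺ < Ti⁴⁺ < Sc³⁺ < Ca²⁺ < K⁺ < Cs⁺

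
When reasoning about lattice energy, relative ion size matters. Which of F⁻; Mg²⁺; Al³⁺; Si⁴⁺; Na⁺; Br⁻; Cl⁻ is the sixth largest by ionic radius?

Al³⁺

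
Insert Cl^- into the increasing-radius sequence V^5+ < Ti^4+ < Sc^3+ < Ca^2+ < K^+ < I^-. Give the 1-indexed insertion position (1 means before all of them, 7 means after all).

Work out protons and electrons: V^5+ (Z=23, 18 e⁻), Ti^4+ (Z=22, 18 e⁻), Sc^3+ (Z=21, 18 e⁻), Ca^2+ (Z=20, 18 e⁻), K^+ (Z=19, 18 e⁻), Cl^- (Z=17, 18 e⁻), I^- (Z=53, 54 e⁻). V^5+ < Ti^4+ (isoelectronic, higher Z=23 is smaller); Ti^4+ < Sc^3+ (isoelectronic, higher Z=22 is smaller); Sc^3+ < Ca^2+ (isoelectronic, higher Z=21 is smaller); Ca^2+ < K^+ (both 18 e⁻, Z=20>19); K^+ < Cl^- (isoelectronic, higher Z=19 is smaller); Cl^- < I^- (same group, period 3 vs 5).
Merged order: V^5+ < Ti^4+ < Sc^3+ < Ca^2+ < K^+ < Cl^- < I^- — Cl^- is number 6.

6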